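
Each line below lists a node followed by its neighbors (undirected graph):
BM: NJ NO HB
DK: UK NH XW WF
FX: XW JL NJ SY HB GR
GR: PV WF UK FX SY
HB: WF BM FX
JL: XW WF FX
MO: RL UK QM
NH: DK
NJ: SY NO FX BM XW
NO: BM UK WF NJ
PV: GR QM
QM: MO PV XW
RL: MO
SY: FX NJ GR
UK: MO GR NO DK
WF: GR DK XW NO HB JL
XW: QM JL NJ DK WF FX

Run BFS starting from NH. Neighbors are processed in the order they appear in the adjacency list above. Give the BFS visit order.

NH, DK, UK, XW, WF, MO, GR, NO, QM, JL, NJ, FX, HB, RL, PV, SY, BM

Visit NH; enqueue DK → queue [DK]
Visit DK; enqueue UK, XW, WF → queue [UK, XW, WF]
Visit UK; enqueue MO, GR, NO → queue [XW, WF, MO, GR, NO]
Visit XW; enqueue QM, JL, NJ, FX → queue [WF, MO, GR, NO, QM, JL, NJ, FX]
Visit WF; enqueue HB → queue [MO, GR, NO, QM, JL, NJ, FX, HB]
Visit MO; enqueue RL → queue [GR, NO, QM, JL, NJ, FX, HB, RL]
Visit GR; enqueue PV, SY → queue [NO, QM, JL, NJ, FX, HB, RL, PV, SY]
Visit NO; enqueue BM → queue [QM, JL, NJ, FX, HB, RL, PV, SY, BM]
Visit QM → queue [JL, NJ, FX, HB, RL, PV, SY, BM]
Visit JL → queue [NJ, FX, HB, RL, PV, SY, BM]
Visit NJ → queue [FX, HB, RL, PV, SY, BM]
Visit FX → queue [HB, RL, PV, SY, BM]
Visit HB → queue [RL, PV, SY, BM]
Visit RL → queue [PV, SY, BM]
Visit PV → queue [SY, BM]
Visit SY → queue [BM]
Visit BM → queue []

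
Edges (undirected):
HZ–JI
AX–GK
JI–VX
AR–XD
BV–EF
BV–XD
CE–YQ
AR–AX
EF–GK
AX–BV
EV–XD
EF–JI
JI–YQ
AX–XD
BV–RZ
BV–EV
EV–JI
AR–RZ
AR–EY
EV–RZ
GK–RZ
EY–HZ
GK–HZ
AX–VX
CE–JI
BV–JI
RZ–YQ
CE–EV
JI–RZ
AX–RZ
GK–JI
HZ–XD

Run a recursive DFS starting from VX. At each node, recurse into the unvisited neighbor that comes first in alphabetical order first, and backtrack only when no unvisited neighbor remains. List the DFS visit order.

Visit VX
VX → AX
AX → AR
AR → EY
EY → HZ
HZ → GK
GK → EF
EF → BV
BV → EV
EV → CE
CE → JI
JI → RZ
RZ → YQ
EV → XD

VX, AX, AR, EY, HZ, GK, EF, BV, EV, CE, JI, RZ, YQ, XD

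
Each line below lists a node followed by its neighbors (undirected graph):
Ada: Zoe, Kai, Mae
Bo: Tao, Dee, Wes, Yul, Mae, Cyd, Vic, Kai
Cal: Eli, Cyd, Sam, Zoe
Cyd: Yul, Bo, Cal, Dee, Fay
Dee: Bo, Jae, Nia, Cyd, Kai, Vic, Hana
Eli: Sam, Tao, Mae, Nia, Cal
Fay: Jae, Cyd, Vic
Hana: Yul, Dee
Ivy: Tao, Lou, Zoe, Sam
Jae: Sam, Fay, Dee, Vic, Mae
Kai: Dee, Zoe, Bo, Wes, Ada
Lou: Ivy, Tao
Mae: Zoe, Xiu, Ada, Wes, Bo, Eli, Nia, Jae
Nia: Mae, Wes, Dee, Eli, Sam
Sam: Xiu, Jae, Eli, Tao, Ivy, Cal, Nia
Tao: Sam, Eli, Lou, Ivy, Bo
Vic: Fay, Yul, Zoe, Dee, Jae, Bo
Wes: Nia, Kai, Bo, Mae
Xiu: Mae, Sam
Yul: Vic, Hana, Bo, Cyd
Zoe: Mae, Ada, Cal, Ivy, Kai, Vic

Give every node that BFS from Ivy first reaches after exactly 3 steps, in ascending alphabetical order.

Level 0: Ivy
Level 1: Lou, Sam, Tao, Zoe
Level 2: Ada, Bo, Cal, Eli, Jae, Kai, Mae, Nia, Vic, Xiu
Level 3: Cyd, Dee, Fay, Wes, Yul
Level 4: Hana

Cyd, Dee, Fay, Wes, Yul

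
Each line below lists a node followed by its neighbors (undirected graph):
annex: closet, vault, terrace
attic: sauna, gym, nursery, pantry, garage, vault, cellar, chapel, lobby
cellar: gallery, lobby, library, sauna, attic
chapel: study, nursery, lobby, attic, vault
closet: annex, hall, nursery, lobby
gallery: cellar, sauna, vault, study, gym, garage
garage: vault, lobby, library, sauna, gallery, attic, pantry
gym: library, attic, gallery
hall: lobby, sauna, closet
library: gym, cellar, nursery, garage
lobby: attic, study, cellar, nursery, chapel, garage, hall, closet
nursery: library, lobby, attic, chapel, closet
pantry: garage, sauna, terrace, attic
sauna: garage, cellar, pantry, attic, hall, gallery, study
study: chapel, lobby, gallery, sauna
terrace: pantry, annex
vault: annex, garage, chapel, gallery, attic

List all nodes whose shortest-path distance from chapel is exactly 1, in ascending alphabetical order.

Level 0: chapel
Level 1: attic, lobby, nursery, study, vault
Level 2: annex, cellar, closet, gallery, garage, gym, hall, library, pantry, sauna
Level 3: terrace

attic, lobby, nursery, study, vault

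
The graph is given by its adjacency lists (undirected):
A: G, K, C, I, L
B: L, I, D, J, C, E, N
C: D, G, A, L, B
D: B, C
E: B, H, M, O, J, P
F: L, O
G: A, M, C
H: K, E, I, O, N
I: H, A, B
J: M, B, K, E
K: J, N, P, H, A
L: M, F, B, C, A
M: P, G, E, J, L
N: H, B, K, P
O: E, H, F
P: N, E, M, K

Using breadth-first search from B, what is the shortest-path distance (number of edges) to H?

Level 0: B
Level 1: C, D, E, I, J, L, N
Level 2: A, F, G, H, K, M, O, P
H first appears at level 2.

2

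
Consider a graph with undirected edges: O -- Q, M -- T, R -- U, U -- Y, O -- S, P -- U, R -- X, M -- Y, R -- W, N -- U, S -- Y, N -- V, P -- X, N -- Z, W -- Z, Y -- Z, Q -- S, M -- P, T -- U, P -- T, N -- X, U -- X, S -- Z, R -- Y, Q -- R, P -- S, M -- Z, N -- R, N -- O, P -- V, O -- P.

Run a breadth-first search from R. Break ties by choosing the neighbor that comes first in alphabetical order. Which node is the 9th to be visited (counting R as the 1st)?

V

Visit R; enqueue N, Q, U, W, X, Y → queue [N, Q, U, W, X, Y]
Visit N; enqueue O, V, Z → queue [Q, U, W, X, Y, O, V, Z]
Visit Q; enqueue S → queue [U, W, X, Y, O, V, Z, S]
Visit U; enqueue P, T → queue [W, X, Y, O, V, Z, S, P, T]
Visit W → queue [X, Y, O, V, Z, S, P, T]
Visit X → queue [Y, O, V, Z, S, P, T]
Visit Y; enqueue M → queue [O, V, Z, S, P, T, M]
Visit O → queue [V, Z, S, P, T, M]
Visit V → queue [Z, S, P, T, M]
Visit Z → queue [S, P, T, M]
Visit S → queue [P, T, M]
Visit P → queue [T, M]
Visit T → queue [M]
Visit M → queue []

Visit order: R, N, Q, U, W, X, Y, O, V, Z, S, P, T, M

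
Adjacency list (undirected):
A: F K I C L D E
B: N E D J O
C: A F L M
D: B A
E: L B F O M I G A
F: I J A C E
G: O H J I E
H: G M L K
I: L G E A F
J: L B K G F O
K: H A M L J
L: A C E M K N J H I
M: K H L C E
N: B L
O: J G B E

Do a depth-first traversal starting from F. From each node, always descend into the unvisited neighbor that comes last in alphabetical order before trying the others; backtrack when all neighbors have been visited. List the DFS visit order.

F, J, O, G, I, L, N, B, E, M, K, H, A, D, C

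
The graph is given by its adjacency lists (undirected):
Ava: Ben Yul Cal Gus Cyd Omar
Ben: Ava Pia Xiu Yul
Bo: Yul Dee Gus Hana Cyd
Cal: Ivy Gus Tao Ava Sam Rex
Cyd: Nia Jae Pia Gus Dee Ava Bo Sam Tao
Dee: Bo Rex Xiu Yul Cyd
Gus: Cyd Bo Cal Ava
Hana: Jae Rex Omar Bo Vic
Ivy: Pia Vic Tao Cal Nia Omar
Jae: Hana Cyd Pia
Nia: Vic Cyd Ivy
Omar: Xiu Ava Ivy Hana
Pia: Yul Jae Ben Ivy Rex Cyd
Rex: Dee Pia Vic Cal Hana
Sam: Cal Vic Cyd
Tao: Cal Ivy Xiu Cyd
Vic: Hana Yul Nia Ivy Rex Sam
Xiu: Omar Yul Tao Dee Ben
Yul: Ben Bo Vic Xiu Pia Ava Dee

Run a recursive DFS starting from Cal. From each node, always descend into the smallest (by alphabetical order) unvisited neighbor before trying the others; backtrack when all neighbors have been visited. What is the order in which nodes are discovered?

Cal Ava Ben Pia Cyd Bo Dee Rex Hana Jae Omar Ivy Nia Vic Sam Yul Xiu Tao Gus

Visit Cal
Cal → Ava
Ava → Ben
Ben → Pia
Pia → Cyd
Cyd → Bo
Bo → Dee
Dee → Rex
Rex → Hana
Hana → Jae
Hana → Omar
Omar → Ivy
Ivy → Nia
Nia → Vic
Vic → Sam
Vic → Yul
Yul → Xiu
Xiu → Tao
Bo → Gus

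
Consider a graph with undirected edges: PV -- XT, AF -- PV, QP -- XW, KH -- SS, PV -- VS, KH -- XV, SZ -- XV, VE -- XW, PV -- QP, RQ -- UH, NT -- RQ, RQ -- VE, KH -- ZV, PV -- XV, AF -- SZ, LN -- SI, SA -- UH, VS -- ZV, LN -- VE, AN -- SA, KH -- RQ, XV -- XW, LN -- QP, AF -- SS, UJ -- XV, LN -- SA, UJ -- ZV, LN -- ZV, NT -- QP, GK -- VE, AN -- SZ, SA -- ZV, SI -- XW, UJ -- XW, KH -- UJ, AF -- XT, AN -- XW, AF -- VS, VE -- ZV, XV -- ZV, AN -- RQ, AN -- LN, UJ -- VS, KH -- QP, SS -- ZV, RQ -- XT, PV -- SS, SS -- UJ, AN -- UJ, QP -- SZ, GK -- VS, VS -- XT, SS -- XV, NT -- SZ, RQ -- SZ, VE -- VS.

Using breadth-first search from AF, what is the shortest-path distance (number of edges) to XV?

2

Level 0: AF
Level 1: PV, SS, SZ, VS, XT
Level 2: AN, GK, KH, NT, QP, RQ, UJ, VE, XV, ZV
Level 3: LN, SA, UH, XW
Level 4: SI
XV first appears at level 2.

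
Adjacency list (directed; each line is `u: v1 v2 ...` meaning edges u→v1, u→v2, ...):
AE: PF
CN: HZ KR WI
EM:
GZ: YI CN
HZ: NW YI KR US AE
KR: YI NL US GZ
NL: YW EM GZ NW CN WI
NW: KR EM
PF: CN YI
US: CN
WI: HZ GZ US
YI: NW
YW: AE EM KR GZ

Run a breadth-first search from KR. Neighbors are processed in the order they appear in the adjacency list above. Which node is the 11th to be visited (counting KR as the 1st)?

AE

Visit KR; enqueue YI, NL, US, GZ → queue [YI, NL, US, GZ]
Visit YI; enqueue NW → queue [NL, US, GZ, NW]
Visit NL; enqueue YW, EM, CN, WI → queue [US, GZ, NW, YW, EM, CN, WI]
Visit US → queue [GZ, NW, YW, EM, CN, WI]
Visit GZ → queue [NW, YW, EM, CN, WI]
Visit NW → queue [YW, EM, CN, WI]
Visit YW; enqueue AE → queue [EM, CN, WI, AE]
Visit EM → queue [CN, WI, AE]
Visit CN; enqueue HZ → queue [WI, AE, HZ]
Visit WI → queue [AE, HZ]
Visit AE; enqueue PF → queue [HZ, PF]
Visit HZ → queue [PF]
Visit PF → queue []

Visit order: KR, YI, NL, US, GZ, NW, YW, EM, CN, WI, AE, HZ, PF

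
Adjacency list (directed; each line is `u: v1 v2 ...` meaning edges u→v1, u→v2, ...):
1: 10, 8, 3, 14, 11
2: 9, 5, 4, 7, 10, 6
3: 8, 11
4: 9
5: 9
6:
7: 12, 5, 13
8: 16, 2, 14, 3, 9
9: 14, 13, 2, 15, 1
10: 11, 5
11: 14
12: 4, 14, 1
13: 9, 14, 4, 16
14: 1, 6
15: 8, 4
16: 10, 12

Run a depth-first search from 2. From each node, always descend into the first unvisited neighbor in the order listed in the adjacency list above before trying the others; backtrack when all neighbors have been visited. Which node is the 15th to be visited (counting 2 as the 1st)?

15

Visit 2
2 → 9
9 → 14
14 → 1
1 → 10
10 → 11
10 → 5
1 → 8
8 → 16
16 → 12
12 → 4
8 → 3
14 → 6
9 → 13
9 → 15
2 → 7

Visit order: 2, 9, 14, 1, 10, 11, 5, 8, 16, 12, 4, 3, 6, 13, 15, 7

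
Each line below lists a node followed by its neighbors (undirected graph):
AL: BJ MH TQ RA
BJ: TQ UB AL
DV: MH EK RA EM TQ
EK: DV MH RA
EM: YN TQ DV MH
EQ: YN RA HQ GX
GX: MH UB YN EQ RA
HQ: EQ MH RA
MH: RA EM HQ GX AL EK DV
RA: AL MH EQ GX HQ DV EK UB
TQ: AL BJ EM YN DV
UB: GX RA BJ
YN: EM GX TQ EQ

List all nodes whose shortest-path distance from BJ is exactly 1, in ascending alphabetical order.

AL, TQ, UB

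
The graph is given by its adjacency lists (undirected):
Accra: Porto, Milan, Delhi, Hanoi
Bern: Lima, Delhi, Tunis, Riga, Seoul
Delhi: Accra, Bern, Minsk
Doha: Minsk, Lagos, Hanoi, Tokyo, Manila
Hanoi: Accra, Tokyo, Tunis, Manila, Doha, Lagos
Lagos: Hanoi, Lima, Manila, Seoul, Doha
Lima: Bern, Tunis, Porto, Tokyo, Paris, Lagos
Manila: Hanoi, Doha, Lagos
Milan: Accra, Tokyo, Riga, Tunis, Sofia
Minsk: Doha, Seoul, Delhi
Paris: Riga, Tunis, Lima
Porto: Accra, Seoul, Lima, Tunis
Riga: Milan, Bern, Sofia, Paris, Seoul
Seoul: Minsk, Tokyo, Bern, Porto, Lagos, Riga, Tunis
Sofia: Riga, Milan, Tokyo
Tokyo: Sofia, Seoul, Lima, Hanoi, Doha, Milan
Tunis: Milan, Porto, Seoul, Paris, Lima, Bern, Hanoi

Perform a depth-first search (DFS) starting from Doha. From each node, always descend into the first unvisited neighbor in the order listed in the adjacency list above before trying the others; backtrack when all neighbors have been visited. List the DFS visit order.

Doha → Minsk → Seoul → Tokyo → Sofia → Riga → Milan → Accra → Porto → Lima → Bern → Delhi → Tunis → Paris → Hanoi → Manila → Lagos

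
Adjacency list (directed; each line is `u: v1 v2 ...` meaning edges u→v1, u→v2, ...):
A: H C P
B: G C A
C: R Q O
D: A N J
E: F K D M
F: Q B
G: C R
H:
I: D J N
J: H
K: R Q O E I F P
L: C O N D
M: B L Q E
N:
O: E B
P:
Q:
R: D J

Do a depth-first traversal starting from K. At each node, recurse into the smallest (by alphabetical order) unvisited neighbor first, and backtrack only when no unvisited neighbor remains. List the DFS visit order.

K, E, D, A, C, O, B, G, R, J, H, Q, P, N, F, M, L, I

Visit K
K → E
E → D
D → A
A → C
C → O
O → B
B → G
G → R
R → J
J → H
C → Q
A → P
D → N
E → F
E → M
M → L
K → I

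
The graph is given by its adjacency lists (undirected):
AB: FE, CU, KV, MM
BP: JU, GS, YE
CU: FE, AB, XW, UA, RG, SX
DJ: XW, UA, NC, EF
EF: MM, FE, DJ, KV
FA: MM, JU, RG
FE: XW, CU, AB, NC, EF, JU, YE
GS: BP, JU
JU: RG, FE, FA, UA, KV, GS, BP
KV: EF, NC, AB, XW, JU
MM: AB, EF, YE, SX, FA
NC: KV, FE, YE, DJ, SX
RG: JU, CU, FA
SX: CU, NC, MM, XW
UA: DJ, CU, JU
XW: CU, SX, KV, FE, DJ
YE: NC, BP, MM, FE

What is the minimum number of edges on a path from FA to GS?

Level 0: FA
Level 1: JU, MM, RG
Level 2: AB, BP, CU, EF, FE, GS, KV, SX, UA, YE
Level 3: DJ, NC, XW
GS first appears at level 2.

2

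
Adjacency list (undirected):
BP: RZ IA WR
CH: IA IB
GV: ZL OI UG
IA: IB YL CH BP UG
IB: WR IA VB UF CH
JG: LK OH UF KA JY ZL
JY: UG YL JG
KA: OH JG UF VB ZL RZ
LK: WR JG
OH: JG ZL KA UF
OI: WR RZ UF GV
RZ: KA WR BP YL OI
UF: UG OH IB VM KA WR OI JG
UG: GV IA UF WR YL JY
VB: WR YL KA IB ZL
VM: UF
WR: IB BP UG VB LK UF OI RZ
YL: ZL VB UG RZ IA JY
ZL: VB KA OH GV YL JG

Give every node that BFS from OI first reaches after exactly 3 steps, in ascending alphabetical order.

CH, IA, JY

Level 0: OI
Level 1: GV, RZ, UF, WR
Level 2: BP, IB, JG, KA, LK, OH, UG, VB, VM, YL, ZL
Level 3: CH, IA, JY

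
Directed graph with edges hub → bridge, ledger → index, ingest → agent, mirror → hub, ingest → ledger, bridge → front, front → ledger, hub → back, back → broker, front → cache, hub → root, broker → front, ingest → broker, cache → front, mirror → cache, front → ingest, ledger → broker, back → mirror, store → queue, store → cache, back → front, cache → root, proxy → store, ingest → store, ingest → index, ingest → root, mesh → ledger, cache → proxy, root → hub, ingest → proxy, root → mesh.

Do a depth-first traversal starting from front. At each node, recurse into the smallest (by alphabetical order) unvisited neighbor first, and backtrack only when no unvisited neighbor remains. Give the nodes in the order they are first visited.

Visit front
front → cache
cache → proxy
proxy → store
store → queue
cache → root
root → hub
hub → back
back → broker
back → mirror
hub → bridge
root → mesh
mesh → ledger
ledger → index
front → ingest
ingest → agent

front → cache → proxy → store → queue → root → hub → back → broker → mirror → bridge → mesh → ledger → index → ingest → agent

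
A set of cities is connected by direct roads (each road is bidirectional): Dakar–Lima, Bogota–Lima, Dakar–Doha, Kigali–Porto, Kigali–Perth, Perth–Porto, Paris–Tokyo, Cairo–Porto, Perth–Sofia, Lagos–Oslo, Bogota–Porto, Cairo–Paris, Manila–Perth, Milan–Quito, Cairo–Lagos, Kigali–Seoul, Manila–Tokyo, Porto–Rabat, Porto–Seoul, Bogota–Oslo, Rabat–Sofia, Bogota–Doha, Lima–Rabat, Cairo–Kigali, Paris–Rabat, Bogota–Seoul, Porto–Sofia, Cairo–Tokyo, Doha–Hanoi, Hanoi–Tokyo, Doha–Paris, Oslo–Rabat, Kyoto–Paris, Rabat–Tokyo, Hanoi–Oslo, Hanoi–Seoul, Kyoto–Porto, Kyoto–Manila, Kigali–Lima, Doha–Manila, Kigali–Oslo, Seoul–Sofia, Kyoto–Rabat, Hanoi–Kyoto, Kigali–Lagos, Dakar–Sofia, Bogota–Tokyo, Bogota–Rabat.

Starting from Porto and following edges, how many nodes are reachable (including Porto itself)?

18

BFS from Porto visits: Porto, Sofia, Seoul, Rabat, Perth, Kyoto, Kigali, Cairo, Bogota, Dakar, Hanoi, Tokyo, Paris, Oslo, Lima, Manila, Lagos, Doha
Reachable nodes: 18 of 20 total.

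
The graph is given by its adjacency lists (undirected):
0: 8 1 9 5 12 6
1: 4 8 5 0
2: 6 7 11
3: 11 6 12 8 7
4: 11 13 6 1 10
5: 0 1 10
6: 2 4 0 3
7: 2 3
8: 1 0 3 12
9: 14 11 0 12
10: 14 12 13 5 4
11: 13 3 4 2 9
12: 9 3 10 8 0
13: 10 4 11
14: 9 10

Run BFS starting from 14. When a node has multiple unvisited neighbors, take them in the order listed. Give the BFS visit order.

Visit 14; enqueue 9, 10 → queue [9, 10]
Visit 9; enqueue 11, 0, 12 → queue [10, 11, 0, 12]
Visit 10; enqueue 13, 5, 4 → queue [11, 0, 12, 13, 5, 4]
Visit 11; enqueue 3, 2 → queue [0, 12, 13, 5, 4, 3, 2]
Visit 0; enqueue 8, 1, 6 → queue [12, 13, 5, 4, 3, 2, 8, 1, 6]
Visit 12 → queue [13, 5, 4, 3, 2, 8, 1, 6]
Visit 13 → queue [5, 4, 3, 2, 8, 1, 6]
Visit 5 → queue [4, 3, 2, 8, 1, 6]
Visit 4 → queue [3, 2, 8, 1, 6]
Visit 3; enqueue 7 → queue [2, 8, 1, 6, 7]
Visit 2 → queue [8, 1, 6, 7]
Visit 8 → queue [1, 6, 7]
Visit 1 → queue [6, 7]
Visit 6 → queue [7]
Visit 7 → queue []

14, 9, 10, 11, 0, 12, 13, 5, 4, 3, 2, 8, 1, 6, 7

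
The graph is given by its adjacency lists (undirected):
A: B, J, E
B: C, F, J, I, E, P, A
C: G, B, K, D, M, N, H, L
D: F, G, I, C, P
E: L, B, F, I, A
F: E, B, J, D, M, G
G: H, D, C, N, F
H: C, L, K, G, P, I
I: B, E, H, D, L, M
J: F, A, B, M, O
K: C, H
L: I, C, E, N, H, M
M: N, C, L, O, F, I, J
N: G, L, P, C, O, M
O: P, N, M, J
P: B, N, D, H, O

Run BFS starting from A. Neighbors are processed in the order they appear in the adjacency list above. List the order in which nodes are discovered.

A -> B -> J -> E -> C -> F -> I -> P -> M -> O -> L -> G -> K -> D -> N -> H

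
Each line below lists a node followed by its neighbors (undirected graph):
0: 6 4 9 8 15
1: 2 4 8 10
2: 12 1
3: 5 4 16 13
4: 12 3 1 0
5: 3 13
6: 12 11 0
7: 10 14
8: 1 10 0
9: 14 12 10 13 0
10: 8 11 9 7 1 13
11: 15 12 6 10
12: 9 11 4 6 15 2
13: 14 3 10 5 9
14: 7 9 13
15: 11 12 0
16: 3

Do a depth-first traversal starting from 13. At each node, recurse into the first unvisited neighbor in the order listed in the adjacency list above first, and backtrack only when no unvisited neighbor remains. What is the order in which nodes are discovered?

Visit 13
13 → 14
14 → 7
7 → 10
10 → 8
8 → 1
1 → 2
2 → 12
12 → 9
9 → 0
0 → 6
6 → 11
11 → 15
0 → 4
4 → 3
3 → 5
3 → 16

13 14 7 10 8 1 2 12 9 0 6 11 15 4 3 5 16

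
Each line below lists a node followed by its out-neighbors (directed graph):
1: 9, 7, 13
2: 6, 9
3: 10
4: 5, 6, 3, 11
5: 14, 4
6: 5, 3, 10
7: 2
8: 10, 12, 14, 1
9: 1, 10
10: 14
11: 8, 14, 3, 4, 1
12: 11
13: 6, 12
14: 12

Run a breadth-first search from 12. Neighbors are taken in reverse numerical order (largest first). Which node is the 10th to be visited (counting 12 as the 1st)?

5

Visit 12; enqueue 11 → queue [11]
Visit 11; enqueue 14, 8, 4, 3, 1 → queue [14, 8, 4, 3, 1]
Visit 14 → queue [8, 4, 3, 1]
Visit 8; enqueue 10 → queue [4, 3, 1, 10]
Visit 4; enqueue 6, 5 → queue [3, 1, 10, 6, 5]
Visit 3 → queue [1, 10, 6, 5]
Visit 1; enqueue 13, 9, 7 → queue [10, 6, 5, 13, 9, 7]
Visit 10 → queue [6, 5, 13, 9, 7]
Visit 6 → queue [5, 13, 9, 7]
Visit 5 → queue [13, 9, 7]
Visit 13 → queue [9, 7]
Visit 9 → queue [7]
Visit 7; enqueue 2 → queue [2]
Visit 2 → queue []

Visit order: 12, 11, 14, 8, 4, 3, 1, 10, 6, 5, 13, 9, 7, 2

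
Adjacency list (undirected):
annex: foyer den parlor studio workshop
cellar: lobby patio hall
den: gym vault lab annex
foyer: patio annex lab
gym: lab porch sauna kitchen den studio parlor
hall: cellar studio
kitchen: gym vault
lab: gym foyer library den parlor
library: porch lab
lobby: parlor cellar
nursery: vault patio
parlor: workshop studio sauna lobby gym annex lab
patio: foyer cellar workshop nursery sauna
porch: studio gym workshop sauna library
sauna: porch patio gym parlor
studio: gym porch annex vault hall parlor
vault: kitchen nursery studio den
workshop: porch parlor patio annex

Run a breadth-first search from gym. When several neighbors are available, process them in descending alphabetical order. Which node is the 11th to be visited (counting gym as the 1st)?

Visit gym; enqueue studio, sauna, porch, parlor, lab, kitchen, den → queue [studio, sauna, porch, parlor, lab, kitchen, den]
Visit studio; enqueue vault, hall, annex → queue [sauna, porch, parlor, lab, kitchen, den, vault, hall, annex]
Visit sauna; enqueue patio → queue [porch, parlor, lab, kitchen, den, vault, hall, annex, patio]
Visit porch; enqueue workshop, library → queue [parlor, lab, kitchen, den, vault, hall, annex, patio, workshop, library]
Visit parlor; enqueue lobby → queue [lab, kitchen, den, vault, hall, annex, patio, workshop, library, lobby]
Visit lab; enqueue foyer → queue [kitchen, den, vault, hall, annex, patio, workshop, library, lobby, foyer]
Visit kitchen → queue [den, vault, hall, annex, patio, workshop, library, lobby, foyer]
Visit den → queue [vault, hall, annex, patio, workshop, library, lobby, foyer]
Visit vault; enqueue nursery → queue [hall, annex, patio, workshop, library, lobby, foyer, nursery]
Visit hall; enqueue cellar → queue [annex, patio, workshop, library, lobby, foyer, nursery, cellar]
Visit annex → queue [patio, workshop, library, lobby, foyer, nursery, cellar]
Visit patio → queue [workshop, library, lobby, foyer, nursery, cellar]
Visit workshop → queue [library, lobby, foyer, nursery, cellar]
Visit library → queue [lobby, foyer, nursery, cellar]
Visit lobby → queue [foyer, nursery, cellar]
Visit foyer → queue [nursery, cellar]
Visit nursery → queue [cellar]
Visit cellar → queue []

Visit order: gym, studio, sauna, porch, parlor, lab, kitchen, den, vault, hall, annex, patio, workshop, library, lobby, foyer, nursery, cellar

annex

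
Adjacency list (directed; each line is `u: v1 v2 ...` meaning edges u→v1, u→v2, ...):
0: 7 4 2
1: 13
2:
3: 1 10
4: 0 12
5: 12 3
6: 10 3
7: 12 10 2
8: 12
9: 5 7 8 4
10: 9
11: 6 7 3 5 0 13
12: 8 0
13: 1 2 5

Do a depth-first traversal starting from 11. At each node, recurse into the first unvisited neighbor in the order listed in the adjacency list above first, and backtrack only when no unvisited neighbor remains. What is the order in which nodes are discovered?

Visit 11
11 → 6
6 → 10
10 → 9
9 → 5
5 → 12
12 → 8
12 → 0
0 → 7
7 → 2
0 → 4
5 → 3
3 → 1
1 → 13

11, 6, 10, 9, 5, 12, 8, 0, 7, 2, 4, 3, 1, 13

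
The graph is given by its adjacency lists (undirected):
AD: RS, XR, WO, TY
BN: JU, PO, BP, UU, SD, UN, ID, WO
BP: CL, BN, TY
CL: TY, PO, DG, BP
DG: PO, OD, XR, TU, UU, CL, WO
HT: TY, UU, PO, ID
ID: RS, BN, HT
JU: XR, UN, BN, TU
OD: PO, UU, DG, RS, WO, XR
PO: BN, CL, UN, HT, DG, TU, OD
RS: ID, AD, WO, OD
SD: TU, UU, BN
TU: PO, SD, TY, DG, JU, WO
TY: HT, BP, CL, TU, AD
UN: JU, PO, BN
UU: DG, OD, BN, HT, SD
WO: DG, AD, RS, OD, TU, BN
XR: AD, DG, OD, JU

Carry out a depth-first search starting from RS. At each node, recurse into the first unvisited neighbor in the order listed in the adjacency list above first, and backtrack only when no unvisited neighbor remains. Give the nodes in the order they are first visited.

RS, ID, BN, JU, XR, AD, WO, DG, PO, CL, TY, HT, UU, OD, SD, TU, BP, UN

Visit RS
RS → ID
ID → BN
BN → JU
JU → XR
XR → AD
AD → WO
WO → DG
DG → PO
PO → CL
CL → TY
TY → HT
HT → UU
UU → OD
UU → SD
SD → TU
TY → BP
PO → UN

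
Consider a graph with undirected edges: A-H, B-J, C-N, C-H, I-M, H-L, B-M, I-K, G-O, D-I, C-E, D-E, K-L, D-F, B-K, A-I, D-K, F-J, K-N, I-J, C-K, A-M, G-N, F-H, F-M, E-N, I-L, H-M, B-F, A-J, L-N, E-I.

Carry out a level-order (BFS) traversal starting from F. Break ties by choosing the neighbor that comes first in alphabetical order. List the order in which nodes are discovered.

Visit F; enqueue B, D, H, J, M → queue [B, D, H, J, M]
Visit B; enqueue K → queue [D, H, J, M, K]
Visit D; enqueue E, I → queue [H, J, M, K, E, I]
Visit H; enqueue A, C, L → queue [J, M, K, E, I, A, C, L]
Visit J → queue [M, K, E, I, A, C, L]
Visit M → queue [K, E, I, A, C, L]
Visit K; enqueue N → queue [E, I, A, C, L, N]
Visit E → queue [I, A, C, L, N]
Visit I → queue [A, C, L, N]
Visit A → queue [C, L, N]
Visit C → queue [L, N]
Visit L → queue [N]
Visit N; enqueue G → queue [G]
Visit G; enqueue O → queue [O]
Visit O → queue []

F B D H J M K E I A C L N G O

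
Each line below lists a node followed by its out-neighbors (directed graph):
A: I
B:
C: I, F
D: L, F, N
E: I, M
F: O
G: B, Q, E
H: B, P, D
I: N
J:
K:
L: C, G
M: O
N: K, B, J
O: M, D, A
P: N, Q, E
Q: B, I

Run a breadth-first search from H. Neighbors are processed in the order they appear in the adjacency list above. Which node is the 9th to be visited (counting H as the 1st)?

Visit H; enqueue B, P, D → queue [B, P, D]
Visit B → queue [P, D]
Visit P; enqueue N, Q, E → queue [D, N, Q, E]
Visit D; enqueue L, F → queue [N, Q, E, L, F]
Visit N; enqueue K, J → queue [Q, E, L, F, K, J]
Visit Q; enqueue I → queue [E, L, F, K, J, I]
Visit E; enqueue M → queue [L, F, K, J, I, M]
Visit L; enqueue C, G → queue [F, K, J, I, M, C, G]
Visit F; enqueue O → queue [K, J, I, M, C, G, O]
Visit K → queue [J, I, M, C, G, O]
Visit J → queue [I, M, C, G, O]
Visit I → queue [M, C, G, O]
Visit M → queue [C, G, O]
Visit C → queue [G, O]
Visit G → queue [O]
Visit O; enqueue A → queue [A]
Visit A → queue []

Visit order: H, B, P, D, N, Q, E, L, F, K, J, I, M, C, G, O, A

F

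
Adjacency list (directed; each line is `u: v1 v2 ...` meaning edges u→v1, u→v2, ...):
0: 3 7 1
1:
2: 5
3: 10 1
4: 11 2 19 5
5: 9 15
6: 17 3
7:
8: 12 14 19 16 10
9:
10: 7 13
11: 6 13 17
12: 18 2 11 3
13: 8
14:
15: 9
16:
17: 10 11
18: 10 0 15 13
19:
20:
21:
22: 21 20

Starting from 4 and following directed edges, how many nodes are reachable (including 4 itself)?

20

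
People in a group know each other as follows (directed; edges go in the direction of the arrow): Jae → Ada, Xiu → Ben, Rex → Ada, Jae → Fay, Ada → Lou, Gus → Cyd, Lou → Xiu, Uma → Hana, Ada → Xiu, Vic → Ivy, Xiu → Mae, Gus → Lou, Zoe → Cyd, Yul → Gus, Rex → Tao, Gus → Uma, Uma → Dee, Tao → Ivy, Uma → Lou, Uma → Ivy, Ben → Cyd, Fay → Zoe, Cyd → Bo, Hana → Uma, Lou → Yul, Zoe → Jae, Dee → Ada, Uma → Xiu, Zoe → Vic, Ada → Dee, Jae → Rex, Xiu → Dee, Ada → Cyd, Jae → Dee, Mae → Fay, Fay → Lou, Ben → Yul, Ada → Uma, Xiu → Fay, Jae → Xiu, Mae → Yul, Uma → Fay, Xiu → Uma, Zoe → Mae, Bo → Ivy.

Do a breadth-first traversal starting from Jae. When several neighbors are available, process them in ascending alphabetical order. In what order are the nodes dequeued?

Visit Jae; enqueue Ada, Dee, Fay, Rex, Xiu → queue [Ada, Dee, Fay, Rex, Xiu]
Visit Ada; enqueue Cyd, Lou, Uma → queue [Dee, Fay, Rex, Xiu, Cyd, Lou, Uma]
Visit Dee → queue [Fay, Rex, Xiu, Cyd, Lou, Uma]
Visit Fay; enqueue Zoe → queue [Rex, Xiu, Cyd, Lou, Uma, Zoe]
Visit Rex; enqueue Tao → queue [Xiu, Cyd, Lou, Uma, Zoe, Tao]
Visit Xiu; enqueue Ben, Mae → queue [Cyd, Lou, Uma, Zoe, Tao, Ben, Mae]
Visit Cyd; enqueue Bo → queue [Lou, Uma, Zoe, Tao, Ben, Mae, Bo]
Visit Lou; enqueue Yul → queue [Uma, Zoe, Tao, Ben, Mae, Bo, Yul]
Visit Uma; enqueue Hana, Ivy → queue [Zoe, Tao, Ben, Mae, Bo, Yul, Hana, Ivy]
Visit Zoe; enqueue Vic → queue [Tao, Ben, Mae, Bo, Yul, Hana, Ivy, Vic]
Visit Tao → queue [Ben, Mae, Bo, Yul, Hana, Ivy, Vic]
Visit Ben → queue [Mae, Bo, Yul, Hana, Ivy, Vic]
Visit Mae → queue [Bo, Yul, Hana, Ivy, Vic]
Visit Bo → queue [Yul, Hana, Ivy, Vic]
Visit Yul; enqueue Gus → queue [Hana, Ivy, Vic, Gus]
Visit Hana → queue [Ivy, Vic, Gus]
Visit Ivy → queue [Vic, Gus]
Visit Vic → queue [Gus]
Visit Gus → queue []

Jae, Ada, Dee, Fay, Rex, Xiu, Cyd, Lou, Uma, Zoe, Tao, Ben, Mae, Bo, Yul, Hana, Ivy, Vic, Gus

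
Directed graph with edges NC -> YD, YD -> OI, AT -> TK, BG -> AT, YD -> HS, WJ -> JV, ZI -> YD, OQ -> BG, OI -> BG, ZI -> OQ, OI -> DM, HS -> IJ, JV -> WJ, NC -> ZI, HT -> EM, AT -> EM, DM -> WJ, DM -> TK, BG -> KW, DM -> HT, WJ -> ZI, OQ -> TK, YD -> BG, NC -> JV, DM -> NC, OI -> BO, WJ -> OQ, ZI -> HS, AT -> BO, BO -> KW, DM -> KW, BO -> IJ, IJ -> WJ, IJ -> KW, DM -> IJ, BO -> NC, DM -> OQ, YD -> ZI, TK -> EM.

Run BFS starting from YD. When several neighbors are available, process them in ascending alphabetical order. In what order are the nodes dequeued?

YD → BG → HS → OI → ZI → AT → KW → IJ → BO → DM → OQ → EM → TK → WJ → NC → HT → JV

Visit YD; enqueue BG, HS, OI, ZI → queue [BG, HS, OI, ZI]
Visit BG; enqueue AT, KW → queue [HS, OI, ZI, AT, KW]
Visit HS; enqueue IJ → queue [OI, ZI, AT, KW, IJ]
Visit OI; enqueue BO, DM → queue [ZI, AT, KW, IJ, BO, DM]
Visit ZI; enqueue OQ → queue [AT, KW, IJ, BO, DM, OQ]
Visit AT; enqueue EM, TK → queue [KW, IJ, BO, DM, OQ, EM, TK]
Visit KW → queue [IJ, BO, DM, OQ, EM, TK]
Visit IJ; enqueue WJ → queue [BO, DM, OQ, EM, TK, WJ]
Visit BO; enqueue NC → queue [DM, OQ, EM, TK, WJ, NC]
Visit DM; enqueue HT → queue [OQ, EM, TK, WJ, NC, HT]
Visit OQ → queue [EM, TK, WJ, NC, HT]
Visit EM → queue [TK, WJ, NC, HT]
Visit TK → queue [WJ, NC, HT]
Visit WJ; enqueue JV → queue [NC, HT, JV]
Visit NC → queue [HT, JV]
Visit HT → queue [JV]
Visit JV → queue []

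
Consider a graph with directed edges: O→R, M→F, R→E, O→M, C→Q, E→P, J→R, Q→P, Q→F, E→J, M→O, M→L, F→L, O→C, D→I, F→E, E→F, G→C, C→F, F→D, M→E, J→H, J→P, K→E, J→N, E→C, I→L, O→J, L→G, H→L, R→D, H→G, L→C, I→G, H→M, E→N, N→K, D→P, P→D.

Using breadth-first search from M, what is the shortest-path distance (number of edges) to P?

2

Level 0: M
Level 1: E, F, L, O
Level 2: C, D, G, J, N, P, R
Level 3: H, I, K, Q
P first appears at level 2.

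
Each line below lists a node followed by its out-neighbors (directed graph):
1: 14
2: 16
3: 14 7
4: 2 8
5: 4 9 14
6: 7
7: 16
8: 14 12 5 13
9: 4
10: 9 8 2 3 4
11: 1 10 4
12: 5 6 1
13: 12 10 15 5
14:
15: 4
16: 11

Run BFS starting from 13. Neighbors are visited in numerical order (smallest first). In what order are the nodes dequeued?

13, 5, 10, 12, 15, 4, 9, 14, 2, 3, 8, 1, 6, 16, 7, 11

Visit 13; enqueue 5, 10, 12, 15 → queue [5, 10, 12, 15]
Visit 5; enqueue 4, 9, 14 → queue [10, 12, 15, 4, 9, 14]
Visit 10; enqueue 2, 3, 8 → queue [12, 15, 4, 9, 14, 2, 3, 8]
Visit 12; enqueue 1, 6 → queue [15, 4, 9, 14, 2, 3, 8, 1, 6]
Visit 15 → queue [4, 9, 14, 2, 3, 8, 1, 6]
Visit 4 → queue [9, 14, 2, 3, 8, 1, 6]
Visit 9 → queue [14, 2, 3, 8, 1, 6]
Visit 14 → queue [2, 3, 8, 1, 6]
Visit 2; enqueue 16 → queue [3, 8, 1, 6, 16]
Visit 3; enqueue 7 → queue [8, 1, 6, 16, 7]
Visit 8 → queue [1, 6, 16, 7]
Visit 1 → queue [6, 16, 7]
Visit 6 → queue [16, 7]
Visit 16; enqueue 11 → queue [7, 11]
Visit 7 → queue [11]
Visit 11 → queue []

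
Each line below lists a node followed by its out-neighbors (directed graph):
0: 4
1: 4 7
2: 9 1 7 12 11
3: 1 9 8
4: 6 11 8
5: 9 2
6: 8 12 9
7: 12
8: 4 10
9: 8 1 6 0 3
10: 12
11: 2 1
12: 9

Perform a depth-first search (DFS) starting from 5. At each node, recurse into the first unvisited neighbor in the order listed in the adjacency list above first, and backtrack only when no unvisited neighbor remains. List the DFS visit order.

Visit 5
5 → 9
9 → 8
8 → 4
4 → 6
6 → 12
4 → 11
11 → 2
2 → 1
1 → 7
8 → 10
9 → 0
9 → 3

5 -> 9 -> 8 -> 4 -> 6 -> 12 -> 11 -> 2 -> 1 -> 7 -> 10 -> 0 -> 3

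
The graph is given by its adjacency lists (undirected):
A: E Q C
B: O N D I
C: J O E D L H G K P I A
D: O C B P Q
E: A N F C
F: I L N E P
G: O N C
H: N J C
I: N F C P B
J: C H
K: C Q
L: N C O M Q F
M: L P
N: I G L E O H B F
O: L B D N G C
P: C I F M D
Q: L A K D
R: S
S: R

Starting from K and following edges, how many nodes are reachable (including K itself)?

17

BFS from K visits: K, C, Q, J, O, E, D, L, H, G, P, I, A, B, N, F, M
Reachable nodes: 17 of 19 total.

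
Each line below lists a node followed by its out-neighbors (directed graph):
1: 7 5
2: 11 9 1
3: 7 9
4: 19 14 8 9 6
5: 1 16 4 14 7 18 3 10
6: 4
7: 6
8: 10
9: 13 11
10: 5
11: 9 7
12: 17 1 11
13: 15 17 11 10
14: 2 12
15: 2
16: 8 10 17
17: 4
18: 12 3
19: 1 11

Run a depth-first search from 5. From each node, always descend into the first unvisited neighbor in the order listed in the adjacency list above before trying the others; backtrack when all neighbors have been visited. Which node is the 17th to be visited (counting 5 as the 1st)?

16

Visit 5
5 → 1
1 → 7
7 → 6
6 → 4
4 → 19
19 → 11
11 → 9
9 → 13
13 → 15
15 → 2
13 → 17
13 → 10
4 → 14
14 → 12
4 → 8
5 → 16
5 → 18
18 → 3

Visit order: 5, 1, 7, 6, 4, 19, 11, 9, 13, 15, 2, 17, 10, 14, 12, 8, 16, 18, 3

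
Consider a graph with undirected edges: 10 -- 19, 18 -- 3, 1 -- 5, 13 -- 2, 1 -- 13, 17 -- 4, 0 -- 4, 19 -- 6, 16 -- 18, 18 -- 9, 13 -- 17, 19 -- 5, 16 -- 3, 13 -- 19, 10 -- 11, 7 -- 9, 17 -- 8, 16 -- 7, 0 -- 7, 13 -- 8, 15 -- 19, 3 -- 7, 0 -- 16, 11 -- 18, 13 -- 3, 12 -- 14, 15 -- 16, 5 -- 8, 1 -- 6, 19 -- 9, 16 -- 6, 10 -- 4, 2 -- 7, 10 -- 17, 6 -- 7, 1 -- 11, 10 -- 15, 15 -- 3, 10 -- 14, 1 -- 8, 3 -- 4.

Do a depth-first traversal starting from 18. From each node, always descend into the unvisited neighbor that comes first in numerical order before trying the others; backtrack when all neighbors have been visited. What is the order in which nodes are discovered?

Visit 18
18 → 3
3 → 4
4 → 0
0 → 7
7 → 2
2 → 13
13 → 1
1 → 5
5 → 8
8 → 17
17 → 10
10 → 11
10 → 14
14 → 12
10 → 15
15 → 16
16 → 6
6 → 19
19 → 9

18, 3, 4, 0, 7, 2, 13, 1, 5, 8, 17, 10, 11, 14, 12, 15, 16, 6, 19, 9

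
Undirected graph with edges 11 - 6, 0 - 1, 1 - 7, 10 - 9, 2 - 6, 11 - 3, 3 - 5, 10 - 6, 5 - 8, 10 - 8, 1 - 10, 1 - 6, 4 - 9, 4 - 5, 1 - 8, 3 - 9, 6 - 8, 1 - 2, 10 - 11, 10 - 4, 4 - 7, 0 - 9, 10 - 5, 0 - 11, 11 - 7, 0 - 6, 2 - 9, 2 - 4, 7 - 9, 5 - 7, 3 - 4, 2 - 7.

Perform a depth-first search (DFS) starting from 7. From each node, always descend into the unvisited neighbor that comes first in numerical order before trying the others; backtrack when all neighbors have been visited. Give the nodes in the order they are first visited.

Visit 7
7 → 1
1 → 0
0 → 6
6 → 2
2 → 4
4 → 3
3 → 5
5 → 8
8 → 10
10 → 9
10 → 11

7 → 1 → 0 → 6 → 2 → 4 → 3 → 5 → 8 → 10 → 9 → 11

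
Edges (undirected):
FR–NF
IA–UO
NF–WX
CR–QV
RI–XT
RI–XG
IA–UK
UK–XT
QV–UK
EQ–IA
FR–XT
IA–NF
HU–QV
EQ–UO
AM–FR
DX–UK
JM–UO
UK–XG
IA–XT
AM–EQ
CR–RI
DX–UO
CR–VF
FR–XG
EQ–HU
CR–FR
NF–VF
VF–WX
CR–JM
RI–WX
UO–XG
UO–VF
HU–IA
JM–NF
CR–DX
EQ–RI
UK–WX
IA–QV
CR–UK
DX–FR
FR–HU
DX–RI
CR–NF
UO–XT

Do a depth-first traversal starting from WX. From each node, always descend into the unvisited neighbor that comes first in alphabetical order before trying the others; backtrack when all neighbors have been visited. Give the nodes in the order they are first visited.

Visit WX
WX → NF
NF → CR
CR → DX
DX → FR
FR → AM
AM → EQ
EQ → HU
HU → IA
IA → QV
QV → UK
UK → XG
XG → RI
RI → XT
XT → UO
UO → JM
UO → VF

WX, NF, CR, DX, FR, AM, EQ, HU, IA, QV, UK, XG, RI, XT, UO, JM, VF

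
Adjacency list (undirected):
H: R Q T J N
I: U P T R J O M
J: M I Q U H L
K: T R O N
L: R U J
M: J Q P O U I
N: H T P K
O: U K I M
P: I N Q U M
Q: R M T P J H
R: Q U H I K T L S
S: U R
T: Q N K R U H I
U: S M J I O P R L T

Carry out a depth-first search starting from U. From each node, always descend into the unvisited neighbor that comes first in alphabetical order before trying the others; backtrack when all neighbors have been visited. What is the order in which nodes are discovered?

Visit U
U → I
I → J
J → H
H → N
N → K
K → O
O → M
M → P
P → Q
Q → R
R → L
R → S
R → T

U I J H N K O M P Q R L S T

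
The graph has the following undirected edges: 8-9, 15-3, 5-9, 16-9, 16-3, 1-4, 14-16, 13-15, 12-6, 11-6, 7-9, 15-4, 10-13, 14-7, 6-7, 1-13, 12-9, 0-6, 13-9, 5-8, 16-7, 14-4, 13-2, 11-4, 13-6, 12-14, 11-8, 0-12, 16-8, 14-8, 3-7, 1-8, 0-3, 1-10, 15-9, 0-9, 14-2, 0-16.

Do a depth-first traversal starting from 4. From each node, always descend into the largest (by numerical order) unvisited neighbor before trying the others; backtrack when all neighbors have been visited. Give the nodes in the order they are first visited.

Visit 4
4 → 15
15 → 13
13 → 10
10 → 1
1 → 8
8 → 16
16 → 14
14 → 12
12 → 9
9 → 7
7 → 6
6 → 11
6 → 0
0 → 3
9 → 5
14 → 2

4, 15, 13, 10, 1, 8, 16, 14, 12, 9, 7, 6, 11, 0, 3, 5, 2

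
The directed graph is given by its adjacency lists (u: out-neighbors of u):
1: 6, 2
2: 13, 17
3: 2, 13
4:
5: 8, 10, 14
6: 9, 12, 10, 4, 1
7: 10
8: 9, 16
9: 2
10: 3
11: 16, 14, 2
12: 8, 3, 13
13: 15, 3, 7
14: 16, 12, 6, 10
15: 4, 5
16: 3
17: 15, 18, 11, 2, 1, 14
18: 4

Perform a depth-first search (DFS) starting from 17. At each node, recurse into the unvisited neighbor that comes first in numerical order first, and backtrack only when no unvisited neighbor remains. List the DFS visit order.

Visit 17
17 → 1
1 → 2
2 → 13
13 → 3
13 → 7
7 → 10
13 → 15
15 → 4
15 → 5
5 → 8
8 → 9
8 → 16
5 → 14
14 → 6
6 → 12
17 → 11
17 → 18

17, 1, 2, 13, 3, 7, 10, 15, 4, 5, 8, 9, 16, 14, 6, 12, 11, 18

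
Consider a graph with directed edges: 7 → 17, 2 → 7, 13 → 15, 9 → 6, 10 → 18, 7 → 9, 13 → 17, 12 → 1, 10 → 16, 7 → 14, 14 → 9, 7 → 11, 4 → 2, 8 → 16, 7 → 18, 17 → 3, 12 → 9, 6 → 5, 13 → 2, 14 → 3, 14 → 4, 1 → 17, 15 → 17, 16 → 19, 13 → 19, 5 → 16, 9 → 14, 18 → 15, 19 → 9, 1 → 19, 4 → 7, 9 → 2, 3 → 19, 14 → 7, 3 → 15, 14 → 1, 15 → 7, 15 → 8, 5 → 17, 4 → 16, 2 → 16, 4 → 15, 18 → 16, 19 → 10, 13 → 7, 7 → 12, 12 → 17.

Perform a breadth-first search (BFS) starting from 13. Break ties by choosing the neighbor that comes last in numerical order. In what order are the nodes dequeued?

13 19 17 15 7 2 10 9 3 8 18 14 12 11 16 6 4 1 5

Visit 13; enqueue 19, 17, 15, 7, 2 → queue [19, 17, 15, 7, 2]
Visit 19; enqueue 10, 9 → queue [17, 15, 7, 2, 10, 9]
Visit 17; enqueue 3 → queue [15, 7, 2, 10, 9, 3]
Visit 15; enqueue 8 → queue [7, 2, 10, 9, 3, 8]
Visit 7; enqueue 18, 14, 12, 11 → queue [2, 10, 9, 3, 8, 18, 14, 12, 11]
Visit 2; enqueue 16 → queue [10, 9, 3, 8, 18, 14, 12, 11, 16]
Visit 10 → queue [9, 3, 8, 18, 14, 12, 11, 16]
Visit 9; enqueue 6 → queue [3, 8, 18, 14, 12, 11, 16, 6]
Visit 3 → queue [8, 18, 14, 12, 11, 16, 6]
Visit 8 → queue [18, 14, 12, 11, 16, 6]
Visit 18 → queue [14, 12, 11, 16, 6]
Visit 14; enqueue 4, 1 → queue [12, 11, 16, 6, 4, 1]
Visit 12 → queue [11, 16, 6, 4, 1]
Visit 11 → queue [16, 6, 4, 1]
Visit 16 → queue [6, 4, 1]
Visit 6; enqueue 5 → queue [4, 1, 5]
Visit 4 → queue [1, 5]
Visit 1 → queue [5]
Visit 5 → queue []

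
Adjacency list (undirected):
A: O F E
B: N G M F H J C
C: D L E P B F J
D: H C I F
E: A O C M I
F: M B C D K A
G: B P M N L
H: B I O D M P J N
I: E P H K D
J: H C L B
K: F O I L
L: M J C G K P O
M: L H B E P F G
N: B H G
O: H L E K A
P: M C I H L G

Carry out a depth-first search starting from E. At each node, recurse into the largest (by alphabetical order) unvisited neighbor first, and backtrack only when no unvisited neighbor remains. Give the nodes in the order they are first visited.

Visit E
E → O
O → L
L → P
P → M
M → H
H → N
N → G
G → B
B → J
J → C
C → F
F → K
K → I
I → D
F → A

E, O, L, P, M, H, N, G, B, J, C, F, K, I, D, A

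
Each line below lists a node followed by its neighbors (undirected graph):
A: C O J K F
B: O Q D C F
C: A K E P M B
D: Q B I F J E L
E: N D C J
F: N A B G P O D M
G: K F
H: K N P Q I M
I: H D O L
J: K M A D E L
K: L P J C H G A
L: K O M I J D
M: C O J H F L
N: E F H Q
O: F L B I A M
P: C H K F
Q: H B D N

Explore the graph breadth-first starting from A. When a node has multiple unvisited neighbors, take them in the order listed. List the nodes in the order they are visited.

A → C → O → J → K → F → E → P → M → B → L → I → D → H → G → N → Q

Visit A; enqueue C, O, J, K, F → queue [C, O, J, K, F]
Visit C; enqueue E, P, M, B → queue [O, J, K, F, E, P, M, B]
Visit O; enqueue L, I → queue [J, K, F, E, P, M, B, L, I]
Visit J; enqueue D → queue [K, F, E, P, M, B, L, I, D]
Visit K; enqueue H, G → queue [F, E, P, M, B, L, I, D, H, G]
Visit F; enqueue N → queue [E, P, M, B, L, I, D, H, G, N]
Visit E → queue [P, M, B, L, I, D, H, G, N]
Visit P → queue [M, B, L, I, D, H, G, N]
Visit M → queue [B, L, I, D, H, G, N]
Visit B; enqueue Q → queue [L, I, D, H, G, N, Q]
Visit L → queue [I, D, H, G, N, Q]
Visit I → queue [D, H, G, N, Q]
Visit D → queue [H, G, N, Q]
Visit H → queue [G, N, Q]
Visit G → queue [N, Q]
Visit N → queue [Q]
Visit Q → queue []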